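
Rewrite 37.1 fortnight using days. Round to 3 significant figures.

519 days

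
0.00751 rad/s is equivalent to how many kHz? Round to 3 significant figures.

1 rad/s = 0.000159155 kHz.
So 0.00751 × 0.000159155 ≈ 1.20 × 10^-6 kHz.

1.20 × 10^-6 kHz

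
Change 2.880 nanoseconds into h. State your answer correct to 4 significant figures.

1 ns = 2.77778e-13 hours.
So 2.880 × 2.77778e-13 ≈ 8.000e-13 h.

8.000e-13 h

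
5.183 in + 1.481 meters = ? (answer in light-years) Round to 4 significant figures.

1.705e-16 light-years

5.183 in = 1.39152e-17 ly and 1.481 m = 1.56542e-16 ly.
1.39152e-17 + 1.56542e-16 ≈ 1.705e-16 ly.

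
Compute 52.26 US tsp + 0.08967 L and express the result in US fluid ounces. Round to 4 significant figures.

52.26 US tsp = 8.71000 US fl oz and 0.08967 L = 3.03210 US fl oz.
8.71000 + 3.03210 ≈ 11.74 US fl oz.

11.74 US fluid ounces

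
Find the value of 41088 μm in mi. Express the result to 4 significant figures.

2.553e-5 miles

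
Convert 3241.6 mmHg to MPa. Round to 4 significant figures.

1 mmHg = 0.000133322 megapascals.
So 3241.6 × 0.000133322 ≈ 0.4322 MPa.

0.4322 megapascals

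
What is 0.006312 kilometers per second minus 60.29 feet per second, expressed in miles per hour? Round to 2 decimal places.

-26.99 miles per hour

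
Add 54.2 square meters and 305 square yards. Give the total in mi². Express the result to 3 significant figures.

54.2 m² = 2.09267 × 10^-5 mi² and 305 yd² = 9.84633 × 10^-5 mi².
2.09267 × 10^-5 + 9.84633 × 10^-5 ≈ 0.000119 mi².

0.000119 mi²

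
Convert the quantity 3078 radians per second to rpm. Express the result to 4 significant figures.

1 radian per second = 9.54930 revolutions per minute.
So 3078 × 9.54930 ≈ 29390 rpm.

29390 rpm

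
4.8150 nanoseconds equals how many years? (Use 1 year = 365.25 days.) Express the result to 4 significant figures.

1.526 × 10^-16 years

1 ns = 3.16881 × 10^-17 yr.
Then 4.8150 × 3.16881 × 10^-17 ≈ 1.526 × 10^-16 yr.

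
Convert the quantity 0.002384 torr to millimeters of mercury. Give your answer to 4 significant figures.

0.002384 mmHg

1 torr = 1.00000 mmHg.
Then 0.002384 × 1.00000 ≈ 0.002384 mmHg.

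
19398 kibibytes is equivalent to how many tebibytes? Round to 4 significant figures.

1.807 × 10^-5 TiB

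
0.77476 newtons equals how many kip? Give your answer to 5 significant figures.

0.00017417 kips

1 newton = 0.000224809 kip.
0.77476 × 0.000224809 ≈ 0.00017417 kip.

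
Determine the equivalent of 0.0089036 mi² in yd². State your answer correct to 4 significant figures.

1 mi² = 3.09760 × 10^6 square yards.
0.0089036 × 3.09760 × 10^6 ≈ 27580 yd².

27580 yd²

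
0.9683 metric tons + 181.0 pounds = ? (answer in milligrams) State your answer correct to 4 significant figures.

0.9683 t = 9.68300 × 10^8 mg and 181.0 lb = 8.21002 × 10^7 mg.
9.68300 × 10^8 + 8.21002 × 10^7 ≈ 1.050 × 10^9 mg.

1.050 × 10^9 mg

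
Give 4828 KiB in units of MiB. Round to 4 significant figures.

4.715 MiB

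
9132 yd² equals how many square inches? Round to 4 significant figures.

1.184e+7 in²

1 yd² = 1296.00 in².
9132 × 1296.00 ≈ 1.184e+7 in².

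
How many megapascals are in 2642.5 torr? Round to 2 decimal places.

0.35 MPa

1 torr = 0.000133322 MPa.
2642.5 × 0.000133322 ≈ 0.35 MPa.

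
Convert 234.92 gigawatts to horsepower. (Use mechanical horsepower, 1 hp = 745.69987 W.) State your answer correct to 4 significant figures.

3.150e+8 hp

1 gigawatt = 1.34102e+6 horsepower.
Thus 234.92 × 1.34102e+6 ≈ 3.150e+8 hp.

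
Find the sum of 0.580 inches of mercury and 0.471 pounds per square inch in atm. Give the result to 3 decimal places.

0.580 inHg = 0.0193842 atm and 0.471 psi = 0.0320496 atm.
0.0193842 + 0.0320496 ≈ 0.051 atm.

0.051 atm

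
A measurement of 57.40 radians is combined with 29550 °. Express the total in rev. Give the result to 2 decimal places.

91.22 rev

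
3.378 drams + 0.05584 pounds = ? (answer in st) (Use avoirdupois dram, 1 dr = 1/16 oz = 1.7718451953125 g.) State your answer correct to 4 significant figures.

3.378 dr = 0.000942522 st and 0.05584 lb = 0.00398857 st.
0.000942522 + 0.00398857 ≈ 0.004931 st.

0.004931 st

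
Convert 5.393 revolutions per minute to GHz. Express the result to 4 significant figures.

1 rpm = 1.66667 × 10^-11 gigahertz.
5.393 × 1.66667 × 10^-11 ≈ 8.988 × 10^-11 GHz.

8.988 × 10^-11 GHz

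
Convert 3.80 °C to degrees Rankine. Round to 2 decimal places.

°R = (°C + 273.15) × 9/5.
Applying the formula gives 498.51 °R.

498.51 °R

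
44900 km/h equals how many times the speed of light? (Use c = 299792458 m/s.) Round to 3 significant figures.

4.16e-5 c

1 km/h = 9.26567e-10 times the speed of light.
So 44900 × 9.26567e-10 ≈ 4.16e-5 c.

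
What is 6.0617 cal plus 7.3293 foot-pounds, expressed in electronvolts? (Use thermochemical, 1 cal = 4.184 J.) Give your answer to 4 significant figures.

2.203e+20 eV

6.0617 cal = 1.58298e+20 eV and 7.3293 ft·lbf = 6.20231e+19 eV.
1.58298e+20 + 6.20231e+19 ≈ 2.203e+20 eV.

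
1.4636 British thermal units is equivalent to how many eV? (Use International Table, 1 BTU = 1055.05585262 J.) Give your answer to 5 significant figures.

1 British thermal unit = 6.58514 × 10^21 electronvolts.
1.4636 × 6.58514 × 10^21 ≈ 9.6380 × 10^21 eV.

9.6380 × 10^21 electronvolts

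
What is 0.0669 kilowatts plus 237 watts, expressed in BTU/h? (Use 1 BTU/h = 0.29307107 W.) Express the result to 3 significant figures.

0.0669 kW = 228.272 BTU/h and 237 W = 808.678 BTU/h.
228.272 + 808.678 ≈ 1040 BTU/h.

1040 BTU per hour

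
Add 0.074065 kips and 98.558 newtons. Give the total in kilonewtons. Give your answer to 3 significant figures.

0.428 kilonewtons

0.074065 kip = 0.329458 kN and 98.558 N = 0.0985580 kN.
0.329458 + 0.0985580 ≈ 0.428 kN.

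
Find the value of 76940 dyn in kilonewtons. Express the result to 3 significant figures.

0.000769 kN

1 dyne = 1.00000e-8 kilonewtons.
So 76940 × 1.00000e-8 ≈ 0.000769 kN.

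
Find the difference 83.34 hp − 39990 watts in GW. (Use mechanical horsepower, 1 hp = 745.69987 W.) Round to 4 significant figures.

2.216 × 10^-5 GW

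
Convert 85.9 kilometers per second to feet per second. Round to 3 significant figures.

1 kilometer per second = 3280.84 feet per second.
So 85.9 × 3280.84 ≈ 282000 ft/s.

282000 ft/s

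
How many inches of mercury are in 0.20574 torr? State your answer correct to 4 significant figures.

0.008100 inHg

1 torr = 0.0393701 inHg.
So 0.20574 × 0.0393701 ≈ 0.008100 inHg.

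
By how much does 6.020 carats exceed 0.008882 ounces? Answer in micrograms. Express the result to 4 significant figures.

952200 micrograms

6.020 ct = 1.20400e+6 μg and 0.008882 oz = 251800 μg.
1.20400e+6 − 251800 ≈ 952200 μg.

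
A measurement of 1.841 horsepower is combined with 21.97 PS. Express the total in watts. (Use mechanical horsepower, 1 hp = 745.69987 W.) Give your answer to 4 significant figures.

17530 W

1.841 hp = 1372.83 W and 21.97 PS = 16158.9 W.
1372.83 + 16158.9 ≈ 17530 W.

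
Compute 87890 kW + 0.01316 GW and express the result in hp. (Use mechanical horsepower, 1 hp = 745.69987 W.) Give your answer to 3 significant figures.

136000 hp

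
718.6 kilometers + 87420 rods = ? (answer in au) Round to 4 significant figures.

7.742e-6 au

718.6 km = 4.80354e-6 au and 87420 rod = 2.93890e-6 au.
4.80354e-6 + 2.93890e-6 ≈ 7.742e-6 au.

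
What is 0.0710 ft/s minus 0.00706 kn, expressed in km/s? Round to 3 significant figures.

1.80e-5 kilometers per second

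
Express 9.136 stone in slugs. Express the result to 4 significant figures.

1 st = 0.435133 slug.
9.136 × 0.435133 ≈ 3.975 slug.

3.975 slug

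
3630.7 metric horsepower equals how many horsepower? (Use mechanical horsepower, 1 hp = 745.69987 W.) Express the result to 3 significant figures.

1 metric horsepower = 0.986320 horsepower.
So 3630.7 × 0.986320 ≈ 3580 hp.

3580 horsepower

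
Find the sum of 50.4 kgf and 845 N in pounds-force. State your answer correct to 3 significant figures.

301 lbf

50.4 kgf = 111.113 lbf and 845 N = 189.964 lbf.
111.113 + 189.964 ≈ 301 lbf.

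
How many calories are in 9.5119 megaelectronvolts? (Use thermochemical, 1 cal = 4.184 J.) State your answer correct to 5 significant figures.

1 MeV = 3.82929 × 10^-14 cal.
So 9.5119 × 3.82929 × 10^-14 ≈ 3.6424 × 10^-13 cal.

3.6424 × 10^-13 calories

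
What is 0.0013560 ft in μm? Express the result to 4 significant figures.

413.3 μm

1 foot = 304800 micrometers.
0.0013560 × 304800 ≈ 413.3 μm.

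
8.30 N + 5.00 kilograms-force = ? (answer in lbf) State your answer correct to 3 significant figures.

8.30 N = 1.86591 lbf and 5.00 kgf = 11.0231 lbf.
1.86591 + 11.0231 ≈ 12.9 lbf.

12.9 lbf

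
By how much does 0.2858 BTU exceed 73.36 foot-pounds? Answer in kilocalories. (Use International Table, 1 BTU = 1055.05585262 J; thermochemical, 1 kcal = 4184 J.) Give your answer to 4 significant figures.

0.04830 kcal

0.2858 BTU = 0.0720686 kcal and 73.36 ft·lbf = 0.0237722 kcal.
0.0720686 − 0.0237722 ≈ 0.04830 kcal.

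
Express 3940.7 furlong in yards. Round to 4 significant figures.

1 furlong = 220.000 yards.
Thus 3940.7 × 220.000 ≈ 867000 yd.

867000 yd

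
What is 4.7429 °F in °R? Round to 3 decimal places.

°R = °F + 459.67.
Applying the formula gives 464.413 °R.

464.413 °R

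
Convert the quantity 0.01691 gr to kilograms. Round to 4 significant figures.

1 grain = 6.47989 × 10^-5 kg.
Thus 0.01691 × 6.47989 × 10^-5 ≈ 1.096 × 10^-6 kg.

1.096 × 10^-6 kilograms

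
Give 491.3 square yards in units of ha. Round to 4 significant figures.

1 yd² = 8.36127e-5 hectares.
Then 491.3 × 8.36127e-5 ≈ 0.04108 ha.

0.04108 ha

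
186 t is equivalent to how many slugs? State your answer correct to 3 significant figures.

12700 slug

1 metric ton = 68.5218 slug.
186 × 68.5218 ≈ 12700 slug.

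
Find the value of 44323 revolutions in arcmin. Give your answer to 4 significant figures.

1 rev = 21600.0 arcminutes.
44323 × 21600.0 ≈ 9.574e+8 arcmin.

9.574e+8 arcmin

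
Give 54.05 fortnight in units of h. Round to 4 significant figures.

1 fortnight = 336.000 h.
Thus 54.05 × 336.000 ≈ 18160 h.

18160 hours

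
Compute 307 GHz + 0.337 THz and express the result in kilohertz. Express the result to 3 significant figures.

6.44 × 10^8 kilohertz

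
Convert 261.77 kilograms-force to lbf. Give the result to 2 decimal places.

1 kilogram-force = 2.20462 lbf.
261.77 × 2.20462 ≈ 577.10 lbf.

577.10 lbf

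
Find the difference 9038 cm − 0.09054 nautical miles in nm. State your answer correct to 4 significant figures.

-7.730 × 10^10 nm

9038 cm = 9.03800 × 10^10 nm and 0.09054 nmi = 1.67680 × 10^11 nm.
9.03800 × 10^10 − 1.67680 × 10^11 ≈ -7.730 × 10^10 nm.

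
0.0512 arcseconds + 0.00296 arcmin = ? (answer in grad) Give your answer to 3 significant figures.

0.0512 arcsec = 1.58025e-5 grad and 0.00296 arcmin = 5.48148e-5 grad.
1.58025e-5 + 5.48148e-5 ≈ 7.06e-5 grad.

7.06e-5 gradians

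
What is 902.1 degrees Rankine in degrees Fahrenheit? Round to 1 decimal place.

°R = °F + 459.67.
Applying the formula gives 442.4 °F.

442.4 °F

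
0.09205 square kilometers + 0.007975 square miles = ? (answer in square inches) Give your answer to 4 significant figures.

1.747e+8 in²

0.09205 km² = 1.42678e+8 in² and 0.007975 mi² = 3.20156e+7 in².
1.42678e+8 + 3.20156e+7 ≈ 1.747e+8 in².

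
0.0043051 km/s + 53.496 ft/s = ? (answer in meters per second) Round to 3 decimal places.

20.611 meters per second

0.0043051 km/s = 4.30510 m/s and 53.496 ft/s = 16.3056 m/s.
4.30510 + 16.3056 ≈ 20.611 m/s.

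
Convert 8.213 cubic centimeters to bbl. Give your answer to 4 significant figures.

1 cm³ = 6.28981 × 10^-6 oil barrels.
Thus 8.213 × 6.28981 × 10^-6 ≈ 5.166 × 10^-5 bbl.

5.166 × 10^-5 oil barrels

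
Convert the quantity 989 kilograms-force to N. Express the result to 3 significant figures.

1 kgf = 9.80665 N.
So 989 × 9.80665 ≈ 9700 N.

9700 N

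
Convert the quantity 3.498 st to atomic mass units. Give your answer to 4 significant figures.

1.338 × 10^28 u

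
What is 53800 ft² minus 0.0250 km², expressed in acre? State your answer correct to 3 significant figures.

53800 ft² = 1.23508 acre and 0.0250 km² = 6.17763 acre.
1.23508 − 6.17763 ≈ -4.94 acre.

-4.94 acre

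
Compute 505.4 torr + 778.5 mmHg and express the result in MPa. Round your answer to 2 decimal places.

0.17 megapascals

505.4 torr = 0.0673811 MPa and 778.5 mmHg = 0.103791 MPa.
0.0673811 + 0.103791 ≈ 0.17 MPa.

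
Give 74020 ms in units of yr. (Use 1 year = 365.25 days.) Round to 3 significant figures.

2.35e-6 years

1 millisecond = 3.16881e-11 yr.
Then 74020 × 3.16881e-11 ≈ 2.35e-6 yr.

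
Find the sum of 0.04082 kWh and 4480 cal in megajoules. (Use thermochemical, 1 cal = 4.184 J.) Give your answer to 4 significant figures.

0.04082 kWh = 0.146952 MJ and 4480 cal = 0.0187443 MJ.
0.146952 + 0.0187443 ≈ 0.1657 MJ.

0.1657 MJ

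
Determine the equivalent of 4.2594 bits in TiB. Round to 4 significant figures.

4.842 × 10^-13 tebibytes

1 bit = 1.13687 × 10^-13 TiB.
Thus 4.2594 × 1.13687 × 10^-13 ≈ 4.842 × 10^-13 TiB.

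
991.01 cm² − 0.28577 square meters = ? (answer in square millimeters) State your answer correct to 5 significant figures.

-186670 mm²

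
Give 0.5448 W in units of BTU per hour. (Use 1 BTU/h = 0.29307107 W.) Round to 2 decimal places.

1.86 BTU/h

1 watt = 3.41214 BTU/h.
Then 0.5448 × 3.41214 ≈ 1.86 BTU/h.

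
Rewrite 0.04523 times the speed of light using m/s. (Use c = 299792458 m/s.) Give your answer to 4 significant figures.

1 c = 2.99792e+8 m/s.
Then 0.04523 × 2.99792e+8 ≈ 1.356e+7 m/s.

1.356e+7 m/s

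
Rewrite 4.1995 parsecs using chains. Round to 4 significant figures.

1 parsec = 1.53388e+15 chains.
4.1995 × 1.53388e+15 ≈ 6.442e+15 chain.

6.442e+15 chain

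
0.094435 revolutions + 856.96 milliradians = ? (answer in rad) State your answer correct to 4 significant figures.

0.094435 rev = 0.593353 rad and 856.96 mrad = 0.856960 rad.
0.593353 + 0.856960 ≈ 1.450 rad.

1.450 radians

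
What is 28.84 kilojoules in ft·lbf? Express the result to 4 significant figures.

21270 foot-pounds

1 kJ = 737.562 foot-pounds.
So 28.84 × 737.562 ≈ 21270 ft·lbf.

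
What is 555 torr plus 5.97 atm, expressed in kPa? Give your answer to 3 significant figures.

555 torr = 73.9939 kPa and 5.97 atm = 604.910 kPa.
73.9939 + 604.910 ≈ 679 kPa.

679 kilopascals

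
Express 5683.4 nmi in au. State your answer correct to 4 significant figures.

7.036e-5 au

1 nmi = 1.23799e-8 astronomical units.
Thus 5683.4 × 1.23799e-8 ≈ 7.036e-5 au.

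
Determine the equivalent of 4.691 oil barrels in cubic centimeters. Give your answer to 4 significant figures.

745800 cubic centimeters

1 oil barrel = 158987 cubic centimeters.
Thus 4.691 × 158987 ≈ 745800 cm³.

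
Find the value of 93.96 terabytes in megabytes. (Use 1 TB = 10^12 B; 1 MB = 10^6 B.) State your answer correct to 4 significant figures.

9.396 × 10^7 megabytes

1 TB = 1.00000 × 10^6 MB.
Then 93.96 × 1.00000 × 10^6 ≈ 9.396 × 10^7 MB.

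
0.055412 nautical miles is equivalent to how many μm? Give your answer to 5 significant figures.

1.0262 × 10^8 μm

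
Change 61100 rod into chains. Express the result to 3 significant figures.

15300 chain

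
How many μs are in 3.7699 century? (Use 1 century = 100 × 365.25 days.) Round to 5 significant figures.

1 century = 3.15576 × 10^15 microseconds.
Then 3.7699 × 3.15576 × 10^15 ≈ 1.1897 × 10^16 μs.

1.1897 × 10^16 μs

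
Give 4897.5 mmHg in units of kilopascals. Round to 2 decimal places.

652.95 kPa

1 millimeter of mercury = 0.1333224 kilopascals.
So 4897.5 × 0.1333224 ≈ 652.95 kPa.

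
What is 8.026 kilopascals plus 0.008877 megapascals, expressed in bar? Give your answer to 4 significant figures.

0.1690 bar

8.026 kPa = 0.0802600 bar and 0.008877 MPa = 0.0887700 bar.
0.0802600 + 0.0887700 ≈ 0.1690 bar.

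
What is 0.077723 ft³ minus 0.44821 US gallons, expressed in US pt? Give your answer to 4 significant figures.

1.066 US pt

0.077723 ft³ = 4.65127 US pt and 0.44821 US gal = 3.58568 US pt.
4.65127 − 3.58568 ≈ 1.066 US pt.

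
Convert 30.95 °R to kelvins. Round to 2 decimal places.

°R = K × 9/5.
Applying the formula gives 17.19 K.

17.19 K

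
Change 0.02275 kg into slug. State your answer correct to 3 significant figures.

0.00156 slug

1 kg = 0.0685218 slug.
So 0.02275 × 0.0685218 ≈ 0.00156 slug.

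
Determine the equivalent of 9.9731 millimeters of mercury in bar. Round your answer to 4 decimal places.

0.0133 bar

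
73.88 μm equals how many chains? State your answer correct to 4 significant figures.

1 micrometer = 4.97097 × 10^-8 chains.
Thus 73.88 × 4.97097 × 10^-8 ≈ 3.673 × 10^-6 chain.

3.673 × 10^-6 chains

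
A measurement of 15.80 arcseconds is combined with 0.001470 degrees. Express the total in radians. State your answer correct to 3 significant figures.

0.000102 radians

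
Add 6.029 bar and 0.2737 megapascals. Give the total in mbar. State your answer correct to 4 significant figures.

8766 millibar

6.029 bar = 6029.00 mbar and 0.2737 MPa = 2737.00 mbar.
6029.00 + 2737.00 ≈ 8766 mbar.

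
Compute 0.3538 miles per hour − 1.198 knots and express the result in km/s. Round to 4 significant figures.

-0.0004581 kilometers per second

0.3538 mph = 0.000158163 km/s and 1.198 kn = 0.000616304 km/s.
0.000158163 − 0.000616304 ≈ -0.0004581 km/s.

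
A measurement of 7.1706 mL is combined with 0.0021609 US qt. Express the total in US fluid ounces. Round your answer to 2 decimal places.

7.1706 mL = 0.242467 US fl oz and 0.0021609 US qt = 0.0691488 US fl oz.
0.242467 + 0.0691488 ≈ 0.31 US fl oz.

0.31 US fluid ounces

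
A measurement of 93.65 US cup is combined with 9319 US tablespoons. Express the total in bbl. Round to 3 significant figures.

1.01 bbl

93.65 US cup = 0.139360 bbl and 9319 US tbsp = 0.866722 bbl.
0.139360 + 0.866722 ≈ 1.01 bbl.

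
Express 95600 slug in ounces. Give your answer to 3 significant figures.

1 slug = 514.785 ounces.
95600 × 514.785 ≈ 4.92e+7 oz.

4.92e+7 oz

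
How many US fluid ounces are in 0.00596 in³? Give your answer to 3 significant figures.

1 in³ = 0.554113 US fl oz.
Thus 0.00596 × 0.554113 ≈ 0.00330 US fl oz.

0.00330 US fl oz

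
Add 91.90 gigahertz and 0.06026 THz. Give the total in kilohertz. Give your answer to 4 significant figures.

1.522e+8 kHz

91.90 GHz = 9.19000e+7 kHz and 0.06026 THz = 6.02600e+7 kHz.
9.19000e+7 + 6.02600e+7 ≈ 1.522e+8 kHz.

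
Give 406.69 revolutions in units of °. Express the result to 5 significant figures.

146410 °

1 revolution = 360.000 degrees.
Then 406.69 × 360.000 ≈ 146410 °.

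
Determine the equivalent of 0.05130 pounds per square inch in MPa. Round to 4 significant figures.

1 pound per square inch = 0.00689476 MPa.
So 0.05130 × 0.00689476 ≈ 0.0003537 MPa.

0.0003537 MPa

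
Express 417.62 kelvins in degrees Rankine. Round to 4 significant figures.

°R = K × 9/5.
Applying the formula gives 751.7 °R.

751.7 °R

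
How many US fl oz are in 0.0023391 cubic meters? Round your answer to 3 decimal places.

79.094 US fluid ounces

1 cubic meter = 33814.0 US fluid ounces.
0.0023391 × 33814.0 ≈ 79.094 US fl oz.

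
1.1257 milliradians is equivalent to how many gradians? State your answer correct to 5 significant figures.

0.071664 grad

1 milliradian = 0.0636620 grad.
1.1257 × 0.0636620 ≈ 0.071664 grad.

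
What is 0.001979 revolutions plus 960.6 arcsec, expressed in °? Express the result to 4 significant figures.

0.9793 °

0.001979 rev = 0.712440 ° and 960.6 arcsec = 0.266833 °.
0.712440 + 0.266833 ≈ 0.9793 °.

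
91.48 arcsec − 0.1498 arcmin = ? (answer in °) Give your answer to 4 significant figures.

0.02291 degrees

91.48 arcsec = 0.0254111 ° and 0.1498 arcmin = 0.00249667 °.
0.0254111 − 0.00249667 ≈ 0.02291 °.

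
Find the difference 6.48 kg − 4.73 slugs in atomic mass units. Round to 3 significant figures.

-3.77e+28 u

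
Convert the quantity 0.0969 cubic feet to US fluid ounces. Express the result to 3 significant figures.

92.8 US fl oz

1 ft³ = 957.506 US fluid ounces.
Then 0.0969 × 957.506 ≈ 92.8 US fl oz.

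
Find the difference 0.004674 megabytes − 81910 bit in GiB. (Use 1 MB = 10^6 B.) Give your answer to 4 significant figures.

0.004674 MB = 4.35300e-6 GiB and 81910 bit = 9.53558e-6 GiB.
4.35300e-6 − 9.53558e-6 ≈ -5.183e-6 GiB.

-5.183e-6 gibibytes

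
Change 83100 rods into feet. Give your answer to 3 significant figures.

1 rod = 16.5000 ft.
So 83100 × 16.5000 ≈ 1.37 × 10^6 ft.

1.37 × 10^6 ft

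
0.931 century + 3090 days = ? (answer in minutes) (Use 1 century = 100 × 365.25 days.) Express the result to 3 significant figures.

0.931 century = 4.89669 × 10^7 min and 3090 d = 4.44960 × 10^6 min.
4.89669 × 10^7 + 4.44960 × 10^6 ≈ 5.34 × 10^7 min.

5.34 × 10^7 minutes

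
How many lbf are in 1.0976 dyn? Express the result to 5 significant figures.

1 dyn = 2.24809e-6 lbf.
Then 1.0976 × 2.24809e-6 ≈ 2.4675e-6 lbf.

2.4675e-6 lbf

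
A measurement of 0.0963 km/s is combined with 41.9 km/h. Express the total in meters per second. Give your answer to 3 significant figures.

108 meters per second

0.0963 km/s = 96.3000 m/s and 41.9 km/h = 11.6389 m/s.
96.3000 + 11.6389 ≈ 108 m/s.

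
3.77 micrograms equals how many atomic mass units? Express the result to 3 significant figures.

2.27 × 10^18 atomic mass units

1 microgram = 6.02214 × 10^17 u.
Thus 3.77 × 6.02214 × 10^17 ≈ 2.27 × 10^18 u.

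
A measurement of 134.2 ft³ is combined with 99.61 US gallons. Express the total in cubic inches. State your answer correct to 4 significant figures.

254900 in³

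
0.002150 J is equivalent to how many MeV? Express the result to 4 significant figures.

1 J = 6.24151 × 10^12 megaelectronvolts.
Then 0.002150 × 6.24151 × 10^12 ≈ 1.342 × 10^10 MeV.

1.342 × 10^10 megaelectronvolts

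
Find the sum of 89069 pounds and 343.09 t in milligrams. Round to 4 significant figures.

3.835 × 10^11 milligrams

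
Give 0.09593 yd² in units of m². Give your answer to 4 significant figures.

0.08021 m²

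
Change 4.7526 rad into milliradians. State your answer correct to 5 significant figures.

1 radian = 1000.00 milliradians.
So 4.7526 × 1000.00 ≈ 4752.6 mrad.

4752.6 milliradians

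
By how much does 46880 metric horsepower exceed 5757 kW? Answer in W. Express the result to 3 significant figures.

2.87 × 10^7 watts

46880 PS = 3.44802 × 10^7 W and 5757 kW = 5.75700 × 10^6 W.
3.44802 × 10^7 − 5.75700 × 10^6 ≈ 2.87 × 10^7 W.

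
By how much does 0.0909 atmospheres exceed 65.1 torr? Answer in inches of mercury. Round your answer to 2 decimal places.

0.16 inHg

0.0909 atm = 2.71984 inHg and 65.1 torr = 2.56299 inHg.
2.71984 − 2.56299 ≈ 0.16 inHg.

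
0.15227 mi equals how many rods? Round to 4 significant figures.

48.73 rod

1 mi = 320.000 rods.
Then 0.15227 × 320.000 ≈ 48.73 rod.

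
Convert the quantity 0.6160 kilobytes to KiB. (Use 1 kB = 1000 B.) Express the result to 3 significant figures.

1 kB = 0.9765625 KiB.
Thus 0.6160 × 0.9765625 ≈ 0.602 KiB.

0.602 KiB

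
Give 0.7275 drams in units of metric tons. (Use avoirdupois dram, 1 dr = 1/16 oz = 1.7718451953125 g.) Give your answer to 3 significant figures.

1 dr = 1.77185e-6 t.
Then 0.7275 × 1.77185e-6 ≈ 1.29e-6 t.

1.29e-6 t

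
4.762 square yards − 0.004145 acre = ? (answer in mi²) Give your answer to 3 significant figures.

4.762 yd² = 1.53732e-6 mi² and 0.004145 acre = 6.47656e-6 mi².
1.53732e-6 − 6.47656e-6 ≈ -4.94e-6 mi².

-4.94e-6 square miles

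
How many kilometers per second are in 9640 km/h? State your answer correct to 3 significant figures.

1 km/h = 0.000277778 km/s.
So 9640 × 0.000277778 ≈ 2.68 km/s.

2.68 kilometers per second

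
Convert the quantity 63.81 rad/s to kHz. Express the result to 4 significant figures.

0.01016 kHz

1 rad/s = 0.000159155 kilohertz.
63.81 × 0.000159155 ≈ 0.01016 kHz.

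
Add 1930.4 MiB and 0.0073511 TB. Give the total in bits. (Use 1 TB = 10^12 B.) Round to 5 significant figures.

7.5002 × 10^10 bits

1930.4 MiB = 1.61934 × 10^10 bit and 0.0073511 TB = 5.88088 × 10^10 bit.
1.61934 × 10^10 + 5.88088 × 10^10 ≈ 7.5002 × 10^10 bit.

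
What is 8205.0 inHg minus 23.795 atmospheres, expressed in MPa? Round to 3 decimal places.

8205.0 inHg = 27.7853 MPa and 23.795 atm = 2.41103 MPa.
27.7853 − 2.41103 ≈ 25.374 MPa.

25.374 MPa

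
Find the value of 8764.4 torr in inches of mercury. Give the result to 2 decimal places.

345.06 inHg

1 torr = 0.0393701 inHg.
Thus 8764.4 × 0.0393701 ≈ 345.06 inHg.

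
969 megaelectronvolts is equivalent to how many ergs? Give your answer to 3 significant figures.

1 MeV = 1.60218 × 10^-6 erg.
969 × 1.60218 × 10^-6 ≈ 0.00155 erg.

0.00155 ergs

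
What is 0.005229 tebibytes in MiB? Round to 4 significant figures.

1 tebibyte = 1.04858 × 10^6 MiB.
So 0.005229 × 1.04858 × 10^6 ≈ 5483 MiB.

5483 mebibytes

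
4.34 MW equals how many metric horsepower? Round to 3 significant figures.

5900 PS

1 MW = 1359.62 PS.
Thus 4.34 × 1359.62 ≈ 5900 PS.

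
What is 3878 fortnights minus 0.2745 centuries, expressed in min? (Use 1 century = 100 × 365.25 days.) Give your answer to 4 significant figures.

6.374e+7 minutes

3878 fortnight = 7.81805e+7 min and 0.2745 century = 1.44376e+7 min.
7.81805e+7 − 1.44376e+7 ≈ 6.374e+7 min.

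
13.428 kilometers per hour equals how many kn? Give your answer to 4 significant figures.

7.251 knots

1 kilometer per hour = 0.539957 knots.
Then 13.428 × 0.539957 ≈ 7.251 kn.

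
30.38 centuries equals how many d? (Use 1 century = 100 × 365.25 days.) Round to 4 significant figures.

1.110 × 10^6 days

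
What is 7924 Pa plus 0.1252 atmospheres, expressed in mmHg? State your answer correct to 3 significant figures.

155 millimeters of mercury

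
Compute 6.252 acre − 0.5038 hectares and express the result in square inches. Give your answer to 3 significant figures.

3.14e+7 in²

6.252 acre = 3.92165e+7 in² and 0.5038 ha = 7.80892e+6 in².
3.92165e+7 − 7.80892e+6 ≈ 3.14e+7 in².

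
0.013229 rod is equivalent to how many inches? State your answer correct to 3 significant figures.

2.62 inches

1 rod = 198.000 in.
0.013229 × 198.000 ≈ 2.62 in.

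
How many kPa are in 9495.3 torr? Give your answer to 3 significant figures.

1 torr = 0.133322 kPa.
Then 9495.3 × 0.133322 ≈ 1270 kPa.

1270 kPa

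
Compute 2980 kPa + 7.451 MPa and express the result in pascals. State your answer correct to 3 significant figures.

1.04e+7 Pa

2980 kPa = 2.98000e+6 Pa and 7.451 MPa = 7.45100e+6 Pa.
2.98000e+6 + 7.45100e+6 ≈ 1.04e+7 Pa.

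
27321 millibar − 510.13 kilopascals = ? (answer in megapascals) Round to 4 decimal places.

27321 mbar = 2.73210 MPa and 510.13 kPa = 0.510130 MPa.
2.73210 − 0.510130 ≈ 2.2220 MPa.

2.2220 MPa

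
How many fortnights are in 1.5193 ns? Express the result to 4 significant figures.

1 nanosecond = 8.26720e-16 fortnight.
Then 1.5193 × 8.26720e-16 ≈ 1.256e-15 fortnight.

1.256e-15 fortnight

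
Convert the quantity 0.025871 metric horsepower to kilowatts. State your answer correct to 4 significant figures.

0.01903 kW

1 PS = 0.735499 kW.
So 0.025871 × 0.735499 ≈ 0.01903 kW.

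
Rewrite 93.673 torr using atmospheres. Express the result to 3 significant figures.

1 torr = 0.00131579 atmospheres.
93.673 × 0.00131579 ≈ 0.123 atm.

0.123 atmospheres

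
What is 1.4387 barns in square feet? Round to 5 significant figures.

1.5486e-27 ft²

1 barn = 1.07639e-27 ft².
So 1.4387 × 1.07639e-27 ≈ 1.5486e-27 ft².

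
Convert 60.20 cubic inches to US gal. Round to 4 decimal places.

0.2606 US gal

1 in³ = 0.00432900 US gallons.
So 60.20 × 0.00432900 ≈ 0.2606 US gal.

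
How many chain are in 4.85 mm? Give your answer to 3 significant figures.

0.000241 chains

1 millimeter = 4.97097e-5 chains.
4.85 × 4.97097e-5 ≈ 0.000241 chain.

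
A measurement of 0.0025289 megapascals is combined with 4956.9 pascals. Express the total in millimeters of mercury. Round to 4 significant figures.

56.15 mmHg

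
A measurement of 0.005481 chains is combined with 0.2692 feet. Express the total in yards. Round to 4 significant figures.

0.2103 yd

0.005481 chain = 0.120582 yd and 0.2692 ft = 0.0897333 yd.
0.120582 + 0.0897333 ≈ 0.2103 yd.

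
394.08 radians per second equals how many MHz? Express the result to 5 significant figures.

1 radian per second = 1.59155 × 10^-7 megahertz.
So 394.08 × 1.59155 × 10^-7 ≈ 6.2720 × 10^-5 MHz.

6.2720 × 10^-5 megahertz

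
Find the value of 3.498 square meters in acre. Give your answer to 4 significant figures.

0.0008644 acre

1 square meter = 0.000247105 acre.
Then 3.498 × 0.000247105 ≈ 0.0008644 acre.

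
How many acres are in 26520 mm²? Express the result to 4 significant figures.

1 mm² = 2.47105e-10 acre.
Thus 26520 × 2.47105e-10 ≈ 6.553e-6 acre.

6.553e-6 acre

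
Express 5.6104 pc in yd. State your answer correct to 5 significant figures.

1 pc = 3.37454 × 10^16 yards.
Thus 5.6104 × 3.37454 × 10^16 ≈ 1.8933 × 10^17 yd.

1.8933 × 10^17 yd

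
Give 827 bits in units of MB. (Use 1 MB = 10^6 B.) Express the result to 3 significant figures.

0.000103 MB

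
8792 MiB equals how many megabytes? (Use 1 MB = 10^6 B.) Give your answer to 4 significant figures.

1 MiB = 1.04858 megabytes.
So 8792 × 1.04858 ≈ 9219 MB.

9219 MB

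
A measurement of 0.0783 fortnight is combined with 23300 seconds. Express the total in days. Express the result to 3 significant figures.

0.0783 fortnight = 1.09620 d and 23300 s = 0.269676 d.
1.09620 + 0.269676 ≈ 1.37 d.

1.37 days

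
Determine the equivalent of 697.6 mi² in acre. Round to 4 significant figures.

1 mi² = 640.000 acres.
Thus 697.6 × 640.000 ≈ 446500 acre.

446500 acres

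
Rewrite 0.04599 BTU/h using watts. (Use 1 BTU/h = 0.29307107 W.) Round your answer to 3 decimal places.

1 BTU per hour = 0.293071 W.
Thus 0.04599 × 0.293071 ≈ 0.013 W.

0.013 W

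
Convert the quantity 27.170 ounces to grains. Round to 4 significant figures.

11890 grains

1 oz = 437.500 grains.
So 27.170 × 437.500 ≈ 11890 gr.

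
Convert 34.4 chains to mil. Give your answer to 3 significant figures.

1 chain = 792000 mil.
Then 34.4 × 792000 ≈ 2.72 × 10^7 mil.

2.72 × 10^7 mils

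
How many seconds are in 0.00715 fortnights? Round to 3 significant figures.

1 fortnight = 1.20960 × 10^6 seconds.
Thus 0.00715 × 1.20960 × 10^6 ≈ 8650 s.

8650 s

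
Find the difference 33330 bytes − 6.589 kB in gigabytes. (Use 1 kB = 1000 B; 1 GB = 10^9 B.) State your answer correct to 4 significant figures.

2.674 × 10^-5 GB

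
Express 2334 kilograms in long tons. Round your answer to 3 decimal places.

2.297 long tons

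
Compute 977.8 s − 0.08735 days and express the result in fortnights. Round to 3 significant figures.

977.8 s = 0.000808366 fortnight and 0.08735 d = 0.00623929 fortnight.
0.000808366 − 0.00623929 ≈ -0.00543 fortnight.

-0.00543 fortnight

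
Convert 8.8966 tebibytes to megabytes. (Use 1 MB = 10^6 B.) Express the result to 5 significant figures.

9.7819e+6 MB

1 TiB = 1.09951e+6 megabytes.
Then 8.8966 × 1.09951e+6 ≈ 9.7819e+6 MB.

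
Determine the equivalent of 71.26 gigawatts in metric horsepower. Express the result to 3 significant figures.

9.69 × 10^7 metric horsepower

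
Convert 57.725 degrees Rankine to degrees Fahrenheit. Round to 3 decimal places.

-401.945 degrees Fahrenheit

°R = °F + 459.67.
Applying the formula gives -401.945 °F.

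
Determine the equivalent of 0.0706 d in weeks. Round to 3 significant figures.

1 day = 0.142857 wk.
Then 0.0706 × 0.142857 ≈ 0.0101 wk.

0.0101 weeks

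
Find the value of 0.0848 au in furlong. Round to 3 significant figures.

6.31 × 10^7 furlongs

1 astronomical unit = 7.43646 × 10^8 furlongs.
0.0848 × 7.43646 × 10^8 ≈ 6.31 × 10^7 furlong.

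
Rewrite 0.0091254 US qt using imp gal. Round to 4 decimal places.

0.0019 imperial gallons

1 US quart = 0.208169 imp gal.
Thus 0.0091254 × 0.208169 ≈ 0.0019 imp gal.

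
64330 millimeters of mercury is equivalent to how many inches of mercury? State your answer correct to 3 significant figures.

1 millimeter of mercury = 0.0393701 inHg.
64330 × 0.0393701 ≈ 2530 inHg.

2530 inches of mercury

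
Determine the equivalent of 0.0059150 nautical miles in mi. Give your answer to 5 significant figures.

0.0068069 mi

1 nmi = 1.15078 miles.
Thus 0.0059150 × 1.15078 ≈ 0.0068069 mi.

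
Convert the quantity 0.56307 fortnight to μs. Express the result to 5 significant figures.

6.8109 × 10^11 μs

1 fortnight = 1.20960 × 10^12 microseconds.
Thus 0.56307 × 1.20960 × 10^12 ≈ 6.8109 × 10^11 μs.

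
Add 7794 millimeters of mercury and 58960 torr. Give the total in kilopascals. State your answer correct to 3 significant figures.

7794 mmHg = 1039.11 kPa and 58960 torr = 7860.69 kPa.
1039.11 + 7860.69 ≈ 8900 kPa.

8900 kPa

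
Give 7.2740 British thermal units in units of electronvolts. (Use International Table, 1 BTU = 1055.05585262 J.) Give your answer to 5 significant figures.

4.7900e+22 eV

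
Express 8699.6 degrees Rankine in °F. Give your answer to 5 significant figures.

8239.9 °F

°R = °F + 459.67.
Applying the formula gives 8239.9 °F.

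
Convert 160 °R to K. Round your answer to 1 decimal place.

°R = K × 9/5.
Applying the formula gives 88.9 K.

88.9 K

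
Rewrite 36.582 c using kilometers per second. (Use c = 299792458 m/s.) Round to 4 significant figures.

1 speed of light = 299792 kilometers per second.
So 36.582 × 299792 ≈ 1.097e+7 km/s.

1.097e+7 km/s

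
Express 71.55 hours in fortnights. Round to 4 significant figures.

1 hour = 0.00297619 fortnight.
Then 71.55 × 0.00297619 ≈ 0.2129 fortnight.

0.2129 fortnights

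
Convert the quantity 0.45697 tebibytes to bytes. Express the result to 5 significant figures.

1 TiB = 1.09951e+12 bytes.
Then 0.45697 × 1.09951e+12 ≈ 5.0244e+11 B.

5.0244e+11 B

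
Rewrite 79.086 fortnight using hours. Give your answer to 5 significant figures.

26573 hours

1 fortnight = 336.000 h.
79.086 × 336.000 ≈ 26573 h.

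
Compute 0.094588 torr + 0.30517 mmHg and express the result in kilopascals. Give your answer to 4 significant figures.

0.094588 torr = 0.0126107 kPa and 0.30517 mmHg = 0.0406860 kPa.
0.0126107 + 0.0406860 ≈ 0.05330 kPa.

0.05330 kPa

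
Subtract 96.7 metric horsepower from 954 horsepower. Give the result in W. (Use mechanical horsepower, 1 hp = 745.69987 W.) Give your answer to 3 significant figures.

954 hp = 711398 W and 96.7 PS = 71122.7 W.
711398 − 71122.7 ≈ 640000 W.

640000 W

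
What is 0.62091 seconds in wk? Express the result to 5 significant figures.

1.0266 × 10^-6 weeks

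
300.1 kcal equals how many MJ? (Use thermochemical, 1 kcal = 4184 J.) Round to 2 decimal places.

1 kcal = 0.00418400 MJ.
300.1 × 0.00418400 ≈ 1.26 MJ.

1.26 MJ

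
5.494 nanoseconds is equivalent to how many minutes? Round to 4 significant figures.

1 ns = 1.66667 × 10^-11 min.
So 5.494 × 1.66667 × 10^-11 ≈ 9.157 × 10^-11 min.

9.157 × 10^-11 minutes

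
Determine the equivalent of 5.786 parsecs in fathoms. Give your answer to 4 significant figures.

1 pc = 1.68727 × 10^16 fathoms.
Thus 5.786 × 1.68727 × 10^16 ≈ 9.763 × 10^16 fathom.

9.763 × 10^16 fathom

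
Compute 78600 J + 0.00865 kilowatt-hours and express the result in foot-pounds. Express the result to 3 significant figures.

78600 J = 57972.4 ft·lbf and 0.00865 kWh = 22967.7 ft·lbf.
57972.4 + 22967.7 ≈ 80900 ft·lbf.

80900 ft·lbf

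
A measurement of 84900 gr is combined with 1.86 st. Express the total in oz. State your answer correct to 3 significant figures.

84900 gr = 194.057 oz and 1.86 st = 416.640 oz.
194.057 + 416.640 ≈ 611 oz.

611 oz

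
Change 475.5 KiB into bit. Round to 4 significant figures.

1 kibibyte = 8192.00 bits.
475.5 × 8192.00 ≈ 3.895 × 10^6 bit.

3.895 × 10^6 bits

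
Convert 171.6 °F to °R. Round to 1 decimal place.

°R = °F + 459.67.
Applying the formula gives 631.3 °R.

631.3 degrees Rankine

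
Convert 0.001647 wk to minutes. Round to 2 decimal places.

1 wk = 10080.0 min.
So 0.001647 × 10080.0 ≈ 16.60 min.

16.60 min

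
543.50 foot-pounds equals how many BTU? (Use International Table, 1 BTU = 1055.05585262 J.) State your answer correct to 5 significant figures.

1 ft·lbf = 0.001285067 BTU.
Thus 543.50 × 0.001285067 ≈ 0.69843 BTU.

0.69843 British thermal units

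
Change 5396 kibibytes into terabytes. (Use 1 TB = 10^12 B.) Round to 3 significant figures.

1 kibibyte = 1.02400e-9 TB.
Then 5396 × 1.02400e-9 ≈ 5.53e-6 TB.

5.53e-6 TB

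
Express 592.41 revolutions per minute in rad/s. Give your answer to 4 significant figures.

62.04 rad/s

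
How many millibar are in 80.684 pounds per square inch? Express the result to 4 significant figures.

5563 mbar

1 pound per square inch = 68.9476 mbar.
80.684 × 68.9476 ≈ 5563 mbar.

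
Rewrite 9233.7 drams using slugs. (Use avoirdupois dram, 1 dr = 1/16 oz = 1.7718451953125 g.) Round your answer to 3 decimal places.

1.121 slug

1 dram = 0.000121410 slug.
9233.7 × 0.000121410 ≈ 1.121 slug.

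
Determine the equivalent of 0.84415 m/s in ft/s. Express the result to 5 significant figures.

1 m/s = 3.28084 feet per second.
Thus 0.84415 × 3.28084 ≈ 2.7695 ft/s.

2.7695 ft/s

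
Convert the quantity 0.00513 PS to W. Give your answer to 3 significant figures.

1 PS = 735.499 W.
So 0.00513 × 735.499 ≈ 3.77 W.

3.77 watts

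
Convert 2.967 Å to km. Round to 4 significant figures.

2.967 × 10^-13 km

1 angstrom = 1.00000 × 10^-13 kilometers.
2.967 × 1.00000 × 10^-13 ≈ 2.967 × 10^-13 km.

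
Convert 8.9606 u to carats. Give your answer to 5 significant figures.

1 atomic mass unit = 8.30270e-24 carats.
So 8.9606 × 8.30270e-24 ≈ 7.4397e-23 ct.

7.4397e-23 ct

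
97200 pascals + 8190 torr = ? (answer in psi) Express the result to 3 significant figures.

172 pounds per square inch

97200 Pa = 14.0977 psi and 8190 torr = 158.368 psi.
14.0977 + 158.368 ≈ 172 psi.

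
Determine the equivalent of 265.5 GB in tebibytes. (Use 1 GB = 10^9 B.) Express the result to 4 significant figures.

0.2415 tebibytes

1 gigabyte = 0.000909495 tebibytes.
Thus 265.5 × 0.000909495 ≈ 0.2415 TiB.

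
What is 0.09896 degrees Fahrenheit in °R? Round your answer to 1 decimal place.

°R = °F + 459.67.
Applying the formula gives 459.8 °R.

459.8 °R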